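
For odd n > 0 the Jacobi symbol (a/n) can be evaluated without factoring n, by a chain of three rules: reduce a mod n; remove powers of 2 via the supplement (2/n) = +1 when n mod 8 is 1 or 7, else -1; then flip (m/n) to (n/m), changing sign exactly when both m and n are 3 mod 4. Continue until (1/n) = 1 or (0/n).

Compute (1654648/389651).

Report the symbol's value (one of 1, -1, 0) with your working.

(1654648/389651): 1654648 mod 389651 = 96044, so (1654648/389651) = (96044/389651)
factor out 2^2: 96044 = 2^2·24011; with 389651 mod 8 = 3, (2/389651) = -1; sign now +1; continue with (24011/389651)
flip (24011/389651) -> (389651/24011): both odd, 24011 mod 4 = 3, 389651 mod 4 = 3, so the flip contributes -1; sign now -1
(389651/24011): 389651 mod 24011 = 5475, so (389651/24011) = (5475/24011)
flip (5475/24011) -> (24011/5475): both odd, 5475 mod 4 = 3, 24011 mod 4 = 3, so the flip contributes -1; sign now +1
(24011/5475): 24011 mod 5475 = 2111, so (24011/5475) = (2111/5475)
flip (2111/5475) -> (5475/2111): both odd, 2111 mod 4 = 3, 5475 mod 4 = 3, so the flip contributes -1; sign now -1
(5475/2111): 5475 mod 2111 = 1253, so (5475/2111) = (1253/2111)
flip (1253/2111) -> (2111/1253): both odd, 1253 mod 4 = 1, 2111 mod 4 = 3, so the flip contributes +1; sign now -1
(2111/1253): 2111 mod 1253 = 858, so (2111/1253) = (858/1253)
factor out 2^1: 858 = 2^1·429; with 1253 mod 8 = 5, (2/1253) = -1; sign now +1; continue with (429/1253)
flip (429/1253) -> (1253/429): both odd, 429 mod 4 = 1, 1253 mod 4 = 1, so the flip contributes +1; sign now +1
(1253/429): 1253 mod 429 = 395, so (1253/429) = (395/429)
flip (395/429) -> (429/395): both odd, 395 mod 4 = 3, 429 mod 4 = 1, so the flip contributes +1; sign now +1
(429/395): 429 mod 395 = 34, so (429/395) = (34/395)
factor out 2^1: 34 = 2^1·17; with 395 mod 8 = 3, (2/395) = -1; sign now -1; continue with (17/395)
flip (17/395) -> (395/17): both odd, 17 mod 4 = 1, 395 mod 4 = 3, so the flip contributes +1; sign now -1
(395/17): 395 mod 17 = 4, so (395/17) = (4/17)
factor out 2^2: 4 = 2^2·1; with 17 mod 8 = 1, (2/17) = +1; sign now -1; continue with (1/17)
reached (1/17) = 1, so the symbol is -1

-1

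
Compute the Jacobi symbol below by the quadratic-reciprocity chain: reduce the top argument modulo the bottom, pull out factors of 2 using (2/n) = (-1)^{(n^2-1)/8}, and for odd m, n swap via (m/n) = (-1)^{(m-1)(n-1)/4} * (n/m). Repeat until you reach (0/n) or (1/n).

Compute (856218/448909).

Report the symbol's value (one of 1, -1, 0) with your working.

(856218/448909): 856218 mod 448909 = 407309, so (856218/448909) = (407309/448909)
flip (407309/448909) -> (448909/407309): both odd, 407309 mod 4 = 1, 448909 mod 4 = 1, so the flip contributes +1; sign now +1
(448909/407309): 448909 mod 407309 = 41600, so (448909/407309) = (41600/407309)
factor out 2^7: 41600 = 2^7·325; with 407309 mod 8 = 5, (2/407309) = -1; sign now -1; continue with (325/407309)
flip (325/407309) -> (407309/325): both odd, 325 mod 4 = 1, 407309 mod 4 = 1, so the flip contributes +1; sign now -1
(407309/325): 407309 mod 325 = 84, so (407309/325) = (84/325)
factor out 2^2: 84 = 2^2·21; with 325 mod 8 = 5, (2/325) = -1; sign now -1; continue with (21/325)
flip (21/325) -> (325/21): both odd, 21 mod 4 = 1, 325 mod 4 = 1, so the flip contributes +1; sign now -1
(325/21): 325 mod 21 = 10, so (325/21) = (10/21)
factor out 2^1: 10 = 2^1·5; with 21 mod 8 = 5, (2/21) = -1; sign now +1; continue with (5/21)
flip (5/21) -> (21/5): both odd, 5 mod 4 = 1, 21 mod 4 = 1, so the flip contributes +1; sign now +1
(21/5): 21 mod 5 = 1, so (21/5) = (1/5)
reached (1/5) = 1, so the symbol is +1

1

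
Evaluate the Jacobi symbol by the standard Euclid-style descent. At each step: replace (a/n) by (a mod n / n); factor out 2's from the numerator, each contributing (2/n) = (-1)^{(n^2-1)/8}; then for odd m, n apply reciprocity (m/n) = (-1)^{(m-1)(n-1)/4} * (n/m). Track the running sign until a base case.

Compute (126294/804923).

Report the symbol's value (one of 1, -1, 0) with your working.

factor out 2^1: 126294 = 2^1·63147; with 804923 mod 8 = 3, (2/804923) = -1; sign now -1; continue with (63147/804923)
flip (63147/804923) -> (804923/63147): both odd, 63147 mod 4 = 3, 804923 mod 4 = 3, so the flip contributes -1; sign now +1
(804923/63147): 804923 mod 63147 = 47159, so (804923/63147) = (47159/63147)
flip (47159/63147) -> (63147/47159): both odd, 47159 mod 4 = 3, 63147 mod 4 = 3, so the flip contributes -1; sign now -1
(63147/47159): 63147 mod 47159 = 15988, so (63147/47159) = (15988/47159)
factor out 2^2: 15988 = 2^2·3997; with 47159 mod 8 = 7, (2/47159) = +1; sign now -1; continue with (3997/47159)
flip (3997/47159) -> (47159/3997): both odd, 3997 mod 4 = 1, 47159 mod 4 = 3, so the flip contributes +1; sign now -1
(47159/3997): 47159 mod 3997 = 3192, so (47159/3997) = (3192/3997)
factor out 2^3: 3192 = 2^3·399; with 3997 mod 8 = 5, (2/3997) = -1; sign now +1; continue with (399/3997)
flip (399/3997) -> (3997/399): both odd, 399 mod 4 = 3, 3997 mod 4 = 1, so the flip contributes +1; sign now +1
(3997/399): 3997 mod 399 = 7, so (3997/399) = (7/399)
flip (7/399) -> (399/7): both odd, 7 mod 4 = 3, 399 mod 4 = 3, so the flip contributes -1; sign now -1
(399/7): 399 mod 7 = 0, so (399/7) = (0/7)
reached (0/7); gcd(a, n) > 1, so (0/7) = 0 and the symbol is 0

0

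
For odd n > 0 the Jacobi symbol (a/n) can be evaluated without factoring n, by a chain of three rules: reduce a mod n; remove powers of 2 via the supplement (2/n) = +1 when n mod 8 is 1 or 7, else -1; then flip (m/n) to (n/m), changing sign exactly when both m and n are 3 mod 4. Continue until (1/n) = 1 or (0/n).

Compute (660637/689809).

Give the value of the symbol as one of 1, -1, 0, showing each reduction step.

0

flip (660637/689809) -> (689809/660637): both odd, 660637 mod 4 = 1, 689809 mod 4 = 1, so the flip contributes +1; sign now +1
(689809/660637): 689809 mod 660637 = 29172, so (689809/660637) = (29172/660637)
factor out 2^2: 29172 = 2^2·7293; with 660637 mod 8 = 5, (2/660637) = -1; sign now +1; continue with (7293/660637)
flip (7293/660637) -> (660637/7293): both odd, 7293 mod 4 = 1, 660637 mod 4 = 1, so the flip contributes +1; sign now +1
(660637/7293): 660637 mod 7293 = 4267, so (660637/7293) = (4267/7293)
flip (4267/7293) -> (7293/4267): both odd, 4267 mod 4 = 3, 7293 mod 4 = 1, so the flip contributes +1; sign now +1
(7293/4267): 7293 mod 4267 = 3026, so (7293/4267) = (3026/4267)
factor out 2^1: 3026 = 2^1·1513; with 4267 mod 8 = 3, (2/4267) = -1; sign now -1; continue with (1513/4267)
flip (1513/4267) -> (4267/1513): both odd, 1513 mod 4 = 1, 4267 mod 4 = 3, so the flip contributes +1; sign now -1
(4267/1513): 4267 mod 1513 = 1241, so (4267/1513) = (1241/1513)
flip (1241/1513) -> (1513/1241): both odd, 1241 mod 4 = 1, 1513 mod 4 = 1, so the flip contributes +1; sign now -1
(1513/1241): 1513 mod 1241 = 272, so (1513/1241) = (272/1241)
factor out 2^4: 272 = 2^4·17; with 1241 mod 8 = 1, (2/1241) = +1; sign now -1; continue with (17/1241)
flip (17/1241) -> (1241/17): both odd, 17 mod 4 = 1, 1241 mod 4 = 1, so the flip contributes +1; sign now -1
(1241/17): 1241 mod 17 = 0, so (1241/17) = (0/17)
reached (0/17); gcd(a, n) > 1, so (0/17) = 0 and the symbol is 0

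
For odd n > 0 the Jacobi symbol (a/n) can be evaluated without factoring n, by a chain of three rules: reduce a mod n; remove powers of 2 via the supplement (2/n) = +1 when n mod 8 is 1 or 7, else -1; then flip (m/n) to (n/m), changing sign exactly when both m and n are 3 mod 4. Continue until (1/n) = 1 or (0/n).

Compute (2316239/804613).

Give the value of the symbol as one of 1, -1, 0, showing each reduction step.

-1

(2316239/804613): 2316239 mod 804613 = 707013, so (2316239/804613) = (707013/804613)
flip (707013/804613) -> (804613/707013): both odd, 707013 mod 4 = 1, 804613 mod 4 = 1, so the flip contributes +1; sign now +1
(804613/707013): 804613 mod 707013 = 97600, so (804613/707013) = (97600/707013)
factor out 2^6: 97600 = 2^6·1525; with 707013 mod 8 = 5, (2/707013) = -1; sign now +1; continue with (1525/707013)
flip (1525/707013) -> (707013/1525): both odd, 1525 mod 4 = 1, 707013 mod 4 = 1, so the flip contributes +1; sign now +1
(707013/1525): 707013 mod 1525 = 938, so (707013/1525) = (938/1525)
factor out 2^1: 938 = 2^1·469; with 1525 mod 8 = 5, (2/1525) = -1; sign now -1; continue with (469/1525)
flip (469/1525) -> (1525/469): both odd, 469 mod 4 = 1, 1525 mod 4 = 1, so the flip contributes +1; sign now -1
(1525/469): 1525 mod 469 = 118, so (1525/469) = (118/469)
factor out 2^1: 118 = 2^1·59; with 469 mod 8 = 5, (2/469) = -1; sign now +1; continue with (59/469)
flip (59/469) -> (469/59): both odd, 59 mod 4 = 3, 469 mod 4 = 1, so the flip contributes +1; sign now +1
(469/59): 469 mod 59 = 56, so (469/59) = (56/59)
factor out 2^3: 56 = 2^3·7; with 59 mod 8 = 3, (2/59) = -1; sign now -1; continue with (7/59)
flip (7/59) -> (59/7): both odd, 7 mod 4 = 3, 59 mod 4 = 3, so the flip contributes -1; sign now +1
(59/7): 59 mod 7 = 3, so (59/7) = (3/7)
flip (3/7) -> (7/3): both odd, 3 mod 4 = 3, 7 mod 4 = 3, so the flip contributes -1; sign now -1
(7/3): 7 mod 3 = 1, so (7/3) = (1/3)
reached (1/3) = 1, so the symbol is -1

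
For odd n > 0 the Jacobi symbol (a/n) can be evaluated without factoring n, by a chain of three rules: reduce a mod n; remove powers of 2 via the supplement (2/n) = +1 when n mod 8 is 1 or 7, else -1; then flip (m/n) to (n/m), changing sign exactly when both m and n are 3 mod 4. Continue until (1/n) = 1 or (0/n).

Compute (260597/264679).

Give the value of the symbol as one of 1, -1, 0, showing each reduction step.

1

flip (260597/264679) -> (264679/260597): both odd, 260597 mod 4 = 1, 264679 mod 4 = 3, so the flip contributes +1; sign now +1
(264679/260597): 264679 mod 260597 = 4082, so (264679/260597) = (4082/260597)
factor out 2^1: 4082 = 2^1·2041; with 260597 mod 8 = 5, (2/260597) = -1; sign now -1; continue with (2041/260597)
flip (2041/260597) -> (260597/2041): both odd, 2041 mod 4 = 1, 260597 mod 4 = 1, so the flip contributes +1; sign now -1
(260597/2041): 260597 mod 2041 = 1390, so (260597/2041) = (1390/2041)
factor out 2^1: 1390 = 2^1·695; with 2041 mod 8 = 1, (2/2041) = +1; sign now -1; continue with (695/2041)
flip (695/2041) -> (2041/695): both odd, 695 mod 4 = 3, 2041 mod 4 = 1, so the flip contributes +1; sign now -1
(2041/695): 2041 mod 695 = 651, so (2041/695) = (651/695)
flip (651/695) -> (695/651): both odd, 651 mod 4 = 3, 695 mod 4 = 3, so the flip contributes -1; sign now +1
(695/651): 695 mod 651 = 44, so (695/651) = (44/651)
factor out 2^2: 44 = 2^2·11; with 651 mod 8 = 3, (2/651) = -1; sign now +1; continue with (11/651)
flip (11/651) -> (651/11): both odd, 11 mod 4 = 3, 651 mod 4 = 3, so the flip contributes -1; sign now -1
(651/11): 651 mod 11 = 2, so (651/11) = (2/11)
factor out 2^1: 2 = 2^1·1; with 11 mod 8 = 3, (2/11) = -1; sign now +1; continue with (1/11)
reached (1/11) = 1, so the symbol is +1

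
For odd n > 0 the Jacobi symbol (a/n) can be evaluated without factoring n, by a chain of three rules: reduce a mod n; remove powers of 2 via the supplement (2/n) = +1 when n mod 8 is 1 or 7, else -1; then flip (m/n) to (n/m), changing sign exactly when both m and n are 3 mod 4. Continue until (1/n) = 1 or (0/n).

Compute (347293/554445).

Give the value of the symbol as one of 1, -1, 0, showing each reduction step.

flip (347293/554445) -> (554445/347293): both odd, 347293 mod 4 = 1, 554445 mod 4 = 1, so the flip contributes +1; sign now +1
(554445/347293): 554445 mod 347293 = 207152, so (554445/347293) = (207152/347293)
factor out 2^4: 207152 = 2^4·12947; with 347293 mod 8 = 5, (2/347293) = -1; sign now +1; continue with (12947/347293)
flip (12947/347293) -> (347293/12947): both odd, 12947 mod 4 = 3, 347293 mod 4 = 1, so the flip contributes +1; sign now +1
(347293/12947): 347293 mod 12947 = 10671, so (347293/12947) = (10671/12947)
flip (10671/12947) -> (12947/10671): both odd, 10671 mod 4 = 3, 12947 mod 4 = 3, so the flip contributes -1; sign now -1
(12947/10671): 12947 mod 10671 = 2276, so (12947/10671) = (2276/10671)
factor out 2^2: 2276 = 2^2·569; with 10671 mod 8 = 7, (2/10671) = +1; sign now -1; continue with (569/10671)
flip (569/10671) -> (10671/569): both odd, 569 mod 4 = 1, 10671 mod 4 = 3, so the flip contributes +1; sign now -1
(10671/569): 10671 mod 569 = 429, so (10671/569) = (429/569)
flip (429/569) -> (569/429): both odd, 429 mod 4 = 1, 569 mod 4 = 1, so the flip contributes +1; sign now -1
(569/429): 569 mod 429 = 140, so (569/429) = (140/429)
factor out 2^2: 140 = 2^2·35; with 429 mod 8 = 5, (2/429) = -1; sign now -1; continue with (35/429)
flip (35/429) -> (429/35): both odd, 35 mod 4 = 3, 429 mod 4 = 1, so the flip contributes +1; sign now -1
(429/35): 429 mod 35 = 9, so (429/35) = (9/35)
flip (9/35) -> (35/9): both odd, 9 mod 4 = 1, 35 mod 4 = 3, so the flip contributes +1; sign now -1
(35/9): 35 mod 9 = 8, so (35/9) = (8/9)
factor out 2^3: 8 = 2^3·1; with 9 mod 8 = 1, (2/9) = +1; sign now -1; continue with (1/9)
reached (1/9) = 1, so the symbol is -1

-1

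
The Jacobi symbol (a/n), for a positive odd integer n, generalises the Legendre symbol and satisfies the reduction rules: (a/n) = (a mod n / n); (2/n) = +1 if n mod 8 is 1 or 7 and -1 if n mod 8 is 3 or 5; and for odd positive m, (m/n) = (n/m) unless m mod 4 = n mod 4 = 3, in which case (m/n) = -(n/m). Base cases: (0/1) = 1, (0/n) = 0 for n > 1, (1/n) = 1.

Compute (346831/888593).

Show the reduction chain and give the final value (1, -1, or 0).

flip (346831/888593) -> (888593/346831): both odd, 346831 mod 4 = 3, 888593 mod 4 = 1, so the flip contributes +1; sign now +1
(888593/346831): 888593 mod 346831 = 194931, so (888593/346831) = (194931/346831)
flip (194931/346831) -> (346831/194931): both odd, 194931 mod 4 = 3, 346831 mod 4 = 3, so the flip contributes -1; sign now -1
(346831/194931): 346831 mod 194931 = 151900, so (346831/194931) = (151900/194931)
factor out 2^2: 151900 = 2^2·37975; with 194931 mod 8 = 3, (2/194931) = -1; sign now -1; continue with (37975/194931)
flip (37975/194931) -> (194931/37975): both odd, 37975 mod 4 = 3, 194931 mod 4 = 3, so the flip contributes -1; sign now +1
(194931/37975): 194931 mod 37975 = 5056, so (194931/37975) = (5056/37975)
factor out 2^6: 5056 = 2^6·79; with 37975 mod 8 = 7, (2/37975) = +1; sign now +1; continue with (79/37975)
flip (79/37975) -> (37975/79): both odd, 79 mod 4 = 3, 37975 mod 4 = 3, so the flip contributes -1; sign now -1
(37975/79): 37975 mod 79 = 55, so (37975/79) = (55/79)
flip (55/79) -> (79/55): both odd, 55 mod 4 = 3, 79 mod 4 = 3, so the flip contributes -1; sign now +1
(79/55): 79 mod 55 = 24, so (79/55) = (24/55)
factor out 2^3: 24 = 2^3·3; with 55 mod 8 = 7, (2/55) = +1; sign now +1; continue with (3/55)
flip (3/55) -> (55/3): both odd, 3 mod 4 = 3, 55 mod 4 = 3, so the flip contributes -1; sign now -1
(55/3): 55 mod 3 = 1, so (55/3) = (1/3)
reached (1/3) = 1, so the symbol is -1

-1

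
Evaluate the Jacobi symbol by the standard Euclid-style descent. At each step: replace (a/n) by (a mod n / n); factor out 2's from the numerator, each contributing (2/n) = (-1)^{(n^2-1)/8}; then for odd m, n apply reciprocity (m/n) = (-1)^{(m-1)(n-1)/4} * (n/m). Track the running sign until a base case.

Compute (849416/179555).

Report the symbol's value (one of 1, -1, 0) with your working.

1

(849416/179555) = (131196/179555)   [reduce mod 179555]
131196 = 2^2·32799; (2/179555) = -1 since 179555 mod 8 = 3, so (131196/179555) = (-1)^2·(32799/179555); sign now +1
reciprocity: (32799/179555) = -1·(179555/32799) since 32799 mod 4 = 3, 179555 mod 4 = 3; sign now -1
(179555/32799) = (15560/32799)   [reduce mod 32799]
15560 = 2^3·1945; (2/32799) = +1 since 32799 mod 8 = 7, so (15560/32799) = (+1)^3·(1945/32799); sign now -1
reciprocity: (1945/32799) = +1·(32799/1945) since 1945 mod 4 = 1, 32799 mod 4 = 3; sign now -1
(32799/1945) = (1679/1945)   [reduce mod 1945]
reciprocity: (1679/1945) = +1·(1945/1679) since 1679 mod 4 = 3, 1945 mod 4 = 1; sign now -1
(1945/1679) = (266/1679)   [reduce mod 1679]
266 = 2^1·133; (2/1679) = +1 since 1679 mod 8 = 7, so (266/1679) = (+1)^1·(133/1679); sign now -1
reciprocity: (133/1679) = +1·(1679/133) since 133 mod 4 = 1, 1679 mod 4 = 3; sign now -1
(1679/133) = (83/133)   [reduce mod 133]
reciprocity: (83/133) = +1·(133/83) since 83 mod 4 = 3, 133 mod 4 = 1; sign now -1
(133/83) = (50/83)   [reduce mod 83]
50 = 2^1·25; (2/83) = -1 since 83 mod 8 = 3, so (50/83) = (-1)^1·(25/83); sign now +1
reciprocity: (25/83) = +1·(83/25) since 25 mod 4 = 1, 83 mod 4 = 3; sign now +1
(83/25) = (8/25)   [reduce mod 25]
8 = 2^3·1; (2/25) = +1 since 25 mod 8 = 1, so (8/25) = (+1)^3·(1/25); sign now +1
(1/25) = 1; final value = sign = +1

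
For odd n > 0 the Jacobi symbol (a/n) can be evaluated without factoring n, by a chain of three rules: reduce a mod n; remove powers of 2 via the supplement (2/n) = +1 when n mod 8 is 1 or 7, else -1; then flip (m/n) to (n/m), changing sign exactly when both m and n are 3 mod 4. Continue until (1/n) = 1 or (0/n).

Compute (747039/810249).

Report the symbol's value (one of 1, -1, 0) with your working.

flip (747039/810249) -> (810249/747039): both odd, 747039 mod 4 = 3, 810249 mod 4 = 1, so the flip contributes +1; sign now +1
(810249/747039): 810249 mod 747039 = 63210, so (810249/747039) = (63210/747039)
factor out 2^1: 63210 = 2^1·31605; with 747039 mod 8 = 7, (2/747039) = +1; sign now +1; continue with (31605/747039)
flip (31605/747039) -> (747039/31605): both odd, 31605 mod 4 = 1, 747039 mod 4 = 3, so the flip contributes +1; sign now +1
(747039/31605): 747039 mod 31605 = 20124, so (747039/31605) = (20124/31605)
factor out 2^2: 20124 = 2^2·5031; with 31605 mod 8 = 5, (2/31605) = -1; sign now +1; continue with (5031/31605)
flip (5031/31605) -> (31605/5031): both odd, 5031 mod 4 = 3, 31605 mod 4 = 1, so the flip contributes +1; sign now +1
(31605/5031): 31605 mod 5031 = 1419, so (31605/5031) = (1419/5031)
flip (1419/5031) -> (5031/1419): both odd, 1419 mod 4 = 3, 5031 mod 4 = 3, so the flip contributes -1; sign now -1
(5031/1419): 5031 mod 1419 = 774, so (5031/1419) = (774/1419)
factor out 2^1: 774 = 2^1·387; with 1419 mod 8 = 3, (2/1419) = -1; sign now +1; continue with (387/1419)
flip (387/1419) -> (1419/387): both odd, 387 mod 4 = 3, 1419 mod 4 = 3, so the flip contributes -1; sign now -1
(1419/387): 1419 mod 387 = 258, so (1419/387) = (258/387)
factor out 2^1: 258 = 2^1·129; with 387 mod 8 = 3, (2/387) = -1; sign now +1; continue with (129/387)
flip (129/387) -> (387/129): both odd, 129 mod 4 = 1, 387 mod 4 = 3, so the flip contributes +1; sign now +1
(387/129): 387 mod 129 = 0, so (387/129) = (0/129)
reached (0/129); gcd(a, n) > 1, so (0/129) = 0 and the symbol is 0

0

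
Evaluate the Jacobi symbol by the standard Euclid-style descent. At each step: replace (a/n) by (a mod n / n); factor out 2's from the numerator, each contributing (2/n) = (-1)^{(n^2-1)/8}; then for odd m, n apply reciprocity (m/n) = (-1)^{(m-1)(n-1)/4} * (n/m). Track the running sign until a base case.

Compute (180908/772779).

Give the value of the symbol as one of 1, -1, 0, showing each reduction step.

0

180908 = 2^2·45227; (2/772779) = -1 since 772779 mod 8 = 3, so (180908/772779) = (-1)^2·(45227/772779); sign now +1
reciprocity: (45227/772779) = -1·(772779/45227) since 45227 mod 4 = 3, 772779 mod 4 = 3; sign now -1
(772779/45227) = (3920/45227)   [reduce mod 45227]
3920 = 2^4·245; (2/45227) = -1 since 45227 mod 8 = 3, so (3920/45227) = (-1)^4·(245/45227); sign now -1
reciprocity: (245/45227) = +1·(45227/245) since 245 mod 4 = 1, 45227 mod 4 = 3; sign now -1
(45227/245) = (147/245)   [reduce mod 245]
reciprocity: (147/245) = +1·(245/147) since 147 mod 4 = 3, 245 mod 4 = 1; sign now -1
(245/147) = (98/147)   [reduce mod 147]
98 = 2^1·49; (2/147) = -1 since 147 mod 8 = 3, so (98/147) = (-1)^1·(49/147); sign now +1
reciprocity: (49/147) = +1·(147/49) since 49 mod 4 = 1, 147 mod 4 = 3; sign now +1
(147/49) = (0/49)   [reduce mod 49]
(0/49) = 0   [gcd(a, n) > 1]; final value = 0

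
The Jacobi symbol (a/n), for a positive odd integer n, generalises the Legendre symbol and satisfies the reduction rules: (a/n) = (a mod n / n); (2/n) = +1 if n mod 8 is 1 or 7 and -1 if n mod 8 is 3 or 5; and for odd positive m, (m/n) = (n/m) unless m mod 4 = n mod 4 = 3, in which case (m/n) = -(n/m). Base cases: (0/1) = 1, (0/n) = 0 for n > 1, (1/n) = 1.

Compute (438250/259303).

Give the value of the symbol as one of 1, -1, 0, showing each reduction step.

(438250/259303) = (178947/259303)   [reduce mod 259303]
reciprocity: (178947/259303) = -1·(259303/178947) since 178947 mod 4 = 3, 259303 mod 4 = 3; sign now -1
(259303/178947) = (80356/178947)   [reduce mod 178947]
80356 = 2^2·20089; (2/178947) = -1 since 178947 mod 8 = 3, so (80356/178947) = (-1)^2·(20089/178947); sign now -1
reciprocity: (20089/178947) = +1·(178947/20089) since 20089 mod 4 = 1, 178947 mod 4 = 3; sign now -1
(178947/20089) = (18235/20089)   [reduce mod 20089]
reciprocity: (18235/20089) = +1·(20089/18235) since 18235 mod 4 = 3, 20089 mod 4 = 1; sign now -1
(20089/18235) = (1854/18235)   [reduce mod 18235]
1854 = 2^1·927; (2/18235) = -1 since 18235 mod 8 = 3, so (1854/18235) = (-1)^1·(927/18235); sign now +1
reciprocity: (927/18235) = -1·(18235/927) since 927 mod 4 = 3, 18235 mod 4 = 3; sign now -1
(18235/927) = (622/927)   [reduce mod 927]
622 = 2^1·311; (2/927) = +1 since 927 mod 8 = 7, so (622/927) = (+1)^1·(311/927); sign now -1
reciprocity: (311/927) = -1·(927/311) since 311 mod 4 = 3, 927 mod 4 = 3; sign now +1
(927/311) = (305/311)   [reduce mod 311]
reciprocity: (305/311) = +1·(311/305) since 305 mod 4 = 1, 311 mod 4 = 3; sign now +1
(311/305) = (6/305)   [reduce mod 305]
6 = 2^1·3; (2/305) = +1 since 305 mod 8 = 1, so (6/305) = (+1)^1·(3/305); sign now +1
reciprocity: (3/305) = +1·(305/3) since 3 mod 4 = 3, 305 mod 4 = 1; sign now +1
(305/3) = (2/3)   [reduce mod 3]
2 = 2^1·1; (2/3) = -1 since 3 mod 8 = 3, so (2/3) = (-1)^1·(1/3); sign now -1
(1/3) = 1; final value = sign = -1

-1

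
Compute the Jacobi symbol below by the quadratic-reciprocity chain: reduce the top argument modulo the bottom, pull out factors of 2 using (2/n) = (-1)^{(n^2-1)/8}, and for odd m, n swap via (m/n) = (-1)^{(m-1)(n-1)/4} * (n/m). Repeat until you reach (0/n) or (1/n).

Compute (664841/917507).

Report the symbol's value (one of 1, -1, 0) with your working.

flip (664841/917507) -> (917507/664841): both odd, 664841 mod 4 = 1, 917507 mod 4 = 3, so the flip contributes +1; sign now +1
(917507/664841): 917507 mod 664841 = 252666, so (917507/664841) = (252666/664841)
factor out 2^1: 252666 = 2^1·126333; with 664841 mod 8 = 1, (2/664841) = +1; sign now +1; continue with (126333/664841)
flip (126333/664841) -> (664841/126333): both odd, 126333 mod 4 = 1, 664841 mod 4 = 1, so the flip contributes +1; sign now +1
(664841/126333): 664841 mod 126333 = 33176, so (664841/126333) = (33176/126333)
factor out 2^3: 33176 = 2^3·4147; with 126333 mod 8 = 5, (2/126333) = -1; sign now -1; continue with (4147/126333)
flip (4147/126333) -> (126333/4147): both odd, 4147 mod 4 = 3, 126333 mod 4 = 1, so the flip contributes +1; sign now -1
(126333/4147): 126333 mod 4147 = 1923, so (126333/4147) = (1923/4147)
flip (1923/4147) -> (4147/1923): both odd, 1923 mod 4 = 3, 4147 mod 4 = 3, so the flip contributes -1; sign now +1
(4147/1923): 4147 mod 1923 = 301, so (4147/1923) = (301/1923)
flip (301/1923) -> (1923/301): both odd, 301 mod 4 = 1, 1923 mod 4 = 3, so the flip contributes +1; sign now +1
(1923/301): 1923 mod 301 = 117, so (1923/301) = (117/301)
flip (117/301) -> (301/117): both odd, 117 mod 4 = 1, 301 mod 4 = 1, so the flip contributes +1; sign now +1
(301/117): 301 mod 117 = 67, so (301/117) = (67/117)
flip (67/117) -> (117/67): both odd, 67 mod 4 = 3, 117 mod 4 = 1, so the flip contributes +1; sign now +1
(117/67): 117 mod 67 = 50, so (117/67) = (50/67)
factor out 2^1: 50 = 2^1·25; with 67 mod 8 = 3, (2/67) = -1; sign now -1; continue with (25/67)
flip (25/67) -> (67/25): both odd, 25 mod 4 = 1, 67 mod 4 = 3, so the flip contributes +1; sign now -1
(67/25): 67 mod 25 = 17, so (67/25) = (17/25)
flip (17/25) -> (25/17): both odd, 17 mod 4 = 1, 25 mod 4 = 1, so the flip contributes +1; sign now -1
(25/17): 25 mod 17 = 8, so (25/17) = (8/17)
factor out 2^3: 8 = 2^3·1; with 17 mod 8 = 1, (2/17) = +1; sign now -1; continue with (1/17)
reached (1/17) = 1, so the symbol is -1

-1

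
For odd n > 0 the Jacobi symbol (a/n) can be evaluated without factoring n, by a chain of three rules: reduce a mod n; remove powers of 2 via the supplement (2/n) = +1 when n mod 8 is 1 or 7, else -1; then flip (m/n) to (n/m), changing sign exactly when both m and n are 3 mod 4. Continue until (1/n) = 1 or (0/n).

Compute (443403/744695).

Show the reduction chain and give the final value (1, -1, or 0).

flip (443403/744695) -> (744695/443403): both odd, 443403 mod 4 = 3, 744695 mod 4 = 3, so the flip contributes -1; sign now -1
(744695/443403): 744695 mod 443403 = 301292, so (744695/443403) = (301292/443403)
factor out 2^2: 301292 = 2^2·75323; with 443403 mod 8 = 3, (2/443403) = -1; sign now -1; continue with (75323/443403)
flip (75323/443403) -> (443403/75323): both odd, 75323 mod 4 = 3, 443403 mod 4 = 3, so the flip contributes -1; sign now +1
(443403/75323): 443403 mod 75323 = 66788, so (443403/75323) = (66788/75323)
factor out 2^2: 66788 = 2^2·16697; with 75323 mod 8 = 3, (2/75323) = -1; sign now +1; continue with (16697/75323)
flip (16697/75323) -> (75323/16697): both odd, 16697 mod 4 = 1, 75323 mod 4 = 3, so the flip contributes +1; sign now +1
(75323/16697): 75323 mod 16697 = 8535, so (75323/16697) = (8535/16697)
flip (8535/16697) -> (16697/8535): both odd, 8535 mod 4 = 3, 16697 mod 4 = 1, so the flip contributes +1; sign now +1
(16697/8535): 16697 mod 8535 = 8162, so (16697/8535) = (8162/8535)
factor out 2^1: 8162 = 2^1·4081; with 8535 mod 8 = 7, (2/8535) = +1; sign now +1; continue with (4081/8535)
flip (4081/8535) -> (8535/4081): both odd, 4081 mod 4 = 1, 8535 mod 4 = 3, so the flip contributes +1; sign now +1
(8535/4081): 8535 mod 4081 = 373, so (8535/4081) = (373/4081)
flip (373/4081) -> (4081/373): both odd, 373 mod 4 = 1, 4081 mod 4 = 1, so the flip contributes +1; sign now +1
(4081/373): 4081 mod 373 = 351, so (4081/373) = (351/373)
flip (351/373) -> (373/351): both odd, 351 mod 4 = 3, 373 mod 4 = 1, so the flip contributes +1; sign now +1
(373/351): 373 mod 351 = 22, so (373/351) = (22/351)
factor out 2^1: 22 = 2^1·11; with 351 mod 8 = 7, (2/351) = +1; sign now +1; continue with (11/351)
flip (11/351) -> (351/11): both odd, 11 mod 4 = 3, 351 mod 4 = 3, so the flip contributes -1; sign now -1
(351/11): 351 mod 11 = 10, so (351/11) = (10/11)
factor out 2^1: 10 = 2^1·5; with 11 mod 8 = 3, (2/11) = -1; sign now +1; continue with (5/11)
flip (5/11) -> (11/5): both odd, 5 mod 4 = 1, 11 mod 4 = 3, so the flip contributes +1; sign now +1
(11/5): 11 mod 5 = 1, so (11/5) = (1/5)
reached (1/5) = 1, so the symbol is +1

1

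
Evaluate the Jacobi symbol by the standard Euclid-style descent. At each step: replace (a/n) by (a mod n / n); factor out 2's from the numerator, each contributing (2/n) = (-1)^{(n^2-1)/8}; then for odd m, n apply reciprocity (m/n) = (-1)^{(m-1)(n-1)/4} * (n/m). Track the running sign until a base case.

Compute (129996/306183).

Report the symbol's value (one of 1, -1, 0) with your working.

129996 = 2^2·32499; (2/306183) = +1 since 306183 mod 8 = 7, so (129996/306183) = (+1)^2·(32499/306183); sign now +1
reciprocity: (32499/306183) = -1·(306183/32499) since 32499 mod 4 = 3, 306183 mod 4 = 3; sign now -1
(306183/32499) = (13692/32499)   [reduce mod 32499]
13692 = 2^2·3423; (2/32499) = -1 since 32499 mod 8 = 3, so (13692/32499) = (-1)^2·(3423/32499); sign now -1
reciprocity: (3423/32499) = -1·(32499/3423) since 3423 mod 4 = 3, 32499 mod 4 = 3; sign now +1
(32499/3423) = (1692/3423)   [reduce mod 3423]
1692 = 2^2·423; (2/3423) = +1 since 3423 mod 8 = 7, so (1692/3423) = (+1)^2·(423/3423); sign now +1
reciprocity: (423/3423) = -1·(3423/423) since 423 mod 4 = 3, 3423 mod 4 = 3; sign now -1
(3423/423) = (39/423)   [reduce mod 423]
reciprocity: (39/423) = -1·(423/39) since 39 mod 4 = 3, 423 mod 4 = 3; sign now +1
(423/39) = (33/39)   [reduce mod 39]
reciprocity: (33/39) = +1·(39/33) since 33 mod 4 = 1, 39 mod 4 = 3; sign now +1
(39/33) = (6/33)   [reduce mod 33]
6 = 2^1·3; (2/33) = +1 since 33 mod 8 = 1, so (6/33) = (+1)^1·(3/33); sign now +1
reciprocity: (3/33) = +1·(33/3) since 3 mod 4 = 3, 33 mod 4 = 1; sign now +1
(33/3) = (0/3)   [reduce mod 3]
(0/3) = 0   [gcd(a, n) > 1]; final value = 0

0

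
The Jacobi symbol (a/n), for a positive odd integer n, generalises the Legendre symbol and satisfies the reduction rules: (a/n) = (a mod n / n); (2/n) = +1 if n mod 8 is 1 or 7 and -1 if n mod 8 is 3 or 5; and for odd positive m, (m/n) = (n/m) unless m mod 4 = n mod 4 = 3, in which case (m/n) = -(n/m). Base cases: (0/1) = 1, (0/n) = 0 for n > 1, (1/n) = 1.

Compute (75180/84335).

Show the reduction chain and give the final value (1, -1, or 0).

75180 = 2^2·18795; (2/84335) = +1 since 84335 mod 8 = 7, so (75180/84335) = (+1)^2·(18795/84335); sign now +1
reciprocity: (18795/84335) = -1·(84335/18795) since 18795 mod 4 = 3, 84335 mod 4 = 3; sign now -1
(84335/18795) = (9155/18795)   [reduce mod 18795]
reciprocity: (9155/18795) = -1·(18795/9155) since 9155 mod 4 = 3, 18795 mod 4 = 3; sign now +1
(18795/9155) = (485/9155)   [reduce mod 9155]
reciprocity: (485/9155) = +1·(9155/485) since 485 mod 4 = 1, 9155 mod 4 = 3; sign now +1
(9155/485) = (425/485)   [reduce mod 485]
reciprocity: (425/485) = +1·(485/425) since 425 mod 4 = 1, 485 mod 4 = 1; sign now +1
(485/425) = (60/425)   [reduce mod 425]
60 = 2^2·15; (2/425) = +1 since 425 mod 8 = 1, so (60/425) = (+1)^2·(15/425); sign now +1
reciprocity: (15/425) = +1·(425/15) since 15 mod 4 = 3, 425 mod 4 = 1; sign now +1
(425/15) = (5/15)   [reduce mod 15]
reciprocity: (5/15) = +1·(15/5) since 5 mod 4 = 1, 15 mod 4 = 3; sign now +1
(15/5) = (0/5)   [reduce mod 5]
(0/5) = 0   [gcd(a, n) > 1]; final value = 0

0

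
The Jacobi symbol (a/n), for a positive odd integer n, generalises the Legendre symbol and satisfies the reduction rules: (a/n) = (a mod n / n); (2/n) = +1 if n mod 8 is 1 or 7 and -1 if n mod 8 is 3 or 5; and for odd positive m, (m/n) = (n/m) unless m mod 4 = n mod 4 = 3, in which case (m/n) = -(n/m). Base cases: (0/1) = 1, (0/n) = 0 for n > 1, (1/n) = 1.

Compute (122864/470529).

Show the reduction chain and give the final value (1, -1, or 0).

-1

122864 = 2^4·7679; (2/470529) = +1 since 470529 mod 8 = 1, so (122864/470529) = (+1)^4·(7679/470529); sign now +1
reciprocity: (7679/470529) = +1·(470529/7679) since 7679 mod 4 = 3, 470529 mod 4 = 1; sign now +1
(470529/7679) = (2110/7679)   [reduce mod 7679]
2110 = 2^1·1055; (2/7679) = +1 since 7679 mod 8 = 7, so (2110/7679) = (+1)^1·(1055/7679); sign now +1
reciprocity: (1055/7679) = -1·(7679/1055) since 1055 mod 4 = 3, 7679 mod 4 = 3; sign now -1
(7679/1055) = (294/1055)   [reduce mod 1055]
294 = 2^1·147; (2/1055) = +1 since 1055 mod 8 = 7, so (294/1055) = (+1)^1·(147/1055); sign now -1
reciprocity: (147/1055) = -1·(1055/147) since 147 mod 4 = 3, 1055 mod 4 = 3; sign now +1
(1055/147) = (26/147)   [reduce mod 147]
26 = 2^1·13; (2/147) = -1 since 147 mod 8 = 3, so (26/147) = (-1)^1·(13/147); sign now -1
reciprocity: (13/147) = +1·(147/13) since 13 mod 4 = 1, 147 mod 4 = 3; sign now -1
(147/13) = (4/13)   [reduce mod 13]
4 = 2^2·1; (2/13) = -1 since 13 mod 8 = 5, so (4/13) = (-1)^2·(1/13); sign now -1
(1/13) = 1; final value = sign = -1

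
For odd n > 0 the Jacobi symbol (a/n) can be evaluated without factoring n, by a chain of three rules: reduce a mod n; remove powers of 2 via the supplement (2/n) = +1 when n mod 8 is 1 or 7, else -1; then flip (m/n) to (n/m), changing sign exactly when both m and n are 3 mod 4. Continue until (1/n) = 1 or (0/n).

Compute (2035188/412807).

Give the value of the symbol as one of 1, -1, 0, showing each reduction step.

(2035188/412807) = (383960/412807)   [reduce mod 412807]
383960 = 2^3·47995; (2/412807) = +1 since 412807 mod 8 = 7, so (383960/412807) = (+1)^3·(47995/412807); sign now +1
reciprocity: (47995/412807) = -1·(412807/47995) since 47995 mod 4 = 3, 412807 mod 4 = 3; sign now -1
(412807/47995) = (28847/47995)   [reduce mod 47995]
reciprocity: (28847/47995) = -1·(47995/28847) since 28847 mod 4 = 3, 47995 mod 4 = 3; sign now +1
(47995/28847) = (19148/28847)   [reduce mod 28847]
19148 = 2^2·4787; (2/28847) = +1 since 28847 mod 8 = 7, so (19148/28847) = (+1)^2·(4787/28847); sign now +1
reciprocity: (4787/28847) = -1·(28847/4787) since 4787 mod 4 = 3, 28847 mod 4 = 3; sign now -1
(28847/4787) = (125/4787)   [reduce mod 4787]
reciprocity: (125/4787) = +1·(4787/125) since 125 mod 4 = 1, 4787 mod 4 = 3; sign now -1
(4787/125) = (37/125)   [reduce mod 125]
reciprocity: (37/125) = +1·(125/37) since 37 mod 4 = 1, 125 mod 4 = 1; sign now -1
(125/37) = (14/37)   [reduce mod 37]
14 = 2^1·7; (2/37) = -1 since 37 mod 8 = 5, so (14/37) = (-1)^1·(7/37); sign now +1
reciprocity: (7/37) = +1·(37/7) since 7 mod 4 = 3, 37 mod 4 = 1; sign now +1
(37/7) = (2/7)   [reduce mod 7]
2 = 2^1·1; (2/7) = +1 since 7 mod 8 = 7, so (2/7) = (+1)^1·(1/7); sign now +1
(1/7) = 1; final value = sign = +1

1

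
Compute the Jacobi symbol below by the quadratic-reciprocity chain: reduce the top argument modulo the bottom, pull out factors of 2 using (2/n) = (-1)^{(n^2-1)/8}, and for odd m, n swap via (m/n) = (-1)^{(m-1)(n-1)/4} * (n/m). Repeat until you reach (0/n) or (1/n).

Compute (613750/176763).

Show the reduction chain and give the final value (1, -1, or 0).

1

(613750/176763): 613750 mod 176763 = 83461, so (613750/176763) = (83461/176763)
flip (83461/176763) -> (176763/83461): both odd, 83461 mod 4 = 1, 176763 mod 4 = 3, so the flip contributes +1; sign now +1
(176763/83461): 176763 mod 83461 = 9841, so (176763/83461) = (9841/83461)
flip (9841/83461) -> (83461/9841): both odd, 9841 mod 4 = 1, 83461 mod 4 = 1, so the flip contributes +1; sign now +1
(83461/9841): 83461 mod 9841 = 4733, so (83461/9841) = (4733/9841)
flip (4733/9841) -> (9841/4733): both odd, 4733 mod 4 = 1, 9841 mod 4 = 1, so the flip contributes +1; sign now +1
(9841/4733): 9841 mod 4733 = 375, so (9841/4733) = (375/4733)
flip (375/4733) -> (4733/375): both odd, 375 mod 4 = 3, 4733 mod 4 = 1, so the flip contributes +1; sign now +1
(4733/375): 4733 mod 375 = 233, so (4733/375) = (233/375)
flip (233/375) -> (375/233): both odd, 233 mod 4 = 1, 375 mod 4 = 3, so the flip contributes +1; sign now +1
(375/233): 375 mod 233 = 142, so (375/233) = (142/233)
factor out 2^1: 142 = 2^1·71; with 233 mod 8 = 1, (2/233) = +1; sign now +1; continue with (71/233)
flip (71/233) -> (233/71): both odd, 71 mod 4 = 3, 233 mod 4 = 1, so the flip contributes +1; sign now +1
(233/71): 233 mod 71 = 20, so (233/71) = (20/71)
factor out 2^2: 20 = 2^2·5; with 71 mod 8 = 7, (2/71) = +1; sign now +1; continue with (5/71)
flip (5/71) -> (71/5): both odd, 5 mod 4 = 1, 71 mod 4 = 3, so the flip contributes +1; sign now +1
(71/5): 71 mod 5 = 1, so (71/5) = (1/5)
reached (1/5) = 1, so the symbol is +1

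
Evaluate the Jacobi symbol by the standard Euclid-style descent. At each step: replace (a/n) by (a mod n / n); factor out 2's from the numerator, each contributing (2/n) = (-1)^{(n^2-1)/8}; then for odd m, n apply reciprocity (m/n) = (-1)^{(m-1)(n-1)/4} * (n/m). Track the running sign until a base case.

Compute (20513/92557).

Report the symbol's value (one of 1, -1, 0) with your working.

flip (20513/92557) -> (92557/20513): both odd, 20513 mod 4 = 1, 92557 mod 4 = 1, so the flip contributes +1; sign now +1
(92557/20513): 92557 mod 20513 = 10505, so (92557/20513) = (10505/20513)
flip (10505/20513) -> (20513/10505): both odd, 10505 mod 4 = 1, 20513 mod 4 = 1, so the flip contributes +1; sign now +1
(20513/10505): 20513 mod 10505 = 10008, so (20513/10505) = (10008/10505)
factor out 2^3: 10008 = 2^3·1251; with 10505 mod 8 = 1, (2/10505) = +1; sign now +1; continue with (1251/10505)
flip (1251/10505) -> (10505/1251): both odd, 1251 mod 4 = 3, 10505 mod 4 = 1, so the flip contributes +1; sign now +1
(10505/1251): 10505 mod 1251 = 497, so (10505/1251) = (497/1251)
flip (497/1251) -> (1251/497): both odd, 497 mod 4 = 1, 1251 mod 4 = 3, so the flip contributes +1; sign now +1
(1251/497): 1251 mod 497 = 257, so (1251/497) = (257/497)
flip (257/497) -> (497/257): both odd, 257 mod 4 = 1, 497 mod 4 = 1, so the flip contributes +1; sign now +1
(497/257): 497 mod 257 = 240, so (497/257) = (240/257)
factor out 2^4: 240 = 2^4·15; with 257 mod 8 = 1, (2/257) = +1; sign now +1; continue with (15/257)
flip (15/257) -> (257/15): both odd, 15 mod 4 = 3, 257 mod 4 = 1, so the flip contributes +1; sign now +1
(257/15): 257 mod 15 = 2, so (257/15) = (2/15)
factor out 2^1: 2 = 2^1·1; with 15 mod 8 = 7, (2/15) = +1; sign now +1; continue with (1/15)
reached (1/15) = 1, so the symbol is +1

1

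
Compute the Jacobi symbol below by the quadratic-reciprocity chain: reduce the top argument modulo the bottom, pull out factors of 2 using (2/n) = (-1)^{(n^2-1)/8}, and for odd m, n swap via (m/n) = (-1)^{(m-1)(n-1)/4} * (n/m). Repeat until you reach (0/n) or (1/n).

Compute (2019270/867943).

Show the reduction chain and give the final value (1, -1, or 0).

(2019270/867943): 2019270 mod 867943 = 283384, so (2019270/867943) = (283384/867943)
factor out 2^3: 283384 = 2^3·35423; with 867943 mod 8 = 7, (2/867943) = +1; sign now +1; continue with (35423/867943)
flip (35423/867943) -> (867943/35423): both odd, 35423 mod 4 = 3, 867943 mod 4 = 3, so the flip contributes -1; sign now -1
(867943/35423): 867943 mod 35423 = 17791, so (867943/35423) = (17791/35423)
flip (17791/35423) -> (35423/17791): both odd, 17791 mod 4 = 3, 35423 mod 4 = 3, so the flip contributes -1; sign now +1
(35423/17791): 35423 mod 17791 = 17632, so (35423/17791) = (17632/17791)
factor out 2^5: 17632 = 2^5·551; with 17791 mod 8 = 7, (2/17791) = +1; sign now +1; continue with (551/17791)
flip (551/17791) -> (17791/551): both odd, 551 mod 4 = 3, 17791 mod 4 = 3, so the flip contributes -1; sign now -1
(17791/551): 17791 mod 551 = 159, so (17791/551) = (159/551)
flip (159/551) -> (551/159): both odd, 159 mod 4 = 3, 551 mod 4 = 3, so the flip contributes -1; sign now +1
(551/159): 551 mod 159 = 74, so (551/159) = (74/159)
factor out 2^1: 74 = 2^1·37; with 159 mod 8 = 7, (2/159) = +1; sign now +1; continue with (37/159)
flip (37/159) -> (159/37): both odd, 37 mod 4 = 1, 159 mod 4 = 3, so the flip contributes +1; sign now +1
(159/37): 159 mod 37 = 11, so (159/37) = (11/37)
flip (11/37) -> (37/11): both odd, 11 mod 4 = 3, 37 mod 4 = 1, so the flip contributes +1; sign now +1
(37/11): 37 mod 11 = 4, so (37/11) = (4/11)
factor out 2^2: 4 = 2^2·1; with 11 mod 8 = 3, (2/11) = -1; sign now +1; continue with (1/11)
reached (1/11) = 1, so the symbol is +1

1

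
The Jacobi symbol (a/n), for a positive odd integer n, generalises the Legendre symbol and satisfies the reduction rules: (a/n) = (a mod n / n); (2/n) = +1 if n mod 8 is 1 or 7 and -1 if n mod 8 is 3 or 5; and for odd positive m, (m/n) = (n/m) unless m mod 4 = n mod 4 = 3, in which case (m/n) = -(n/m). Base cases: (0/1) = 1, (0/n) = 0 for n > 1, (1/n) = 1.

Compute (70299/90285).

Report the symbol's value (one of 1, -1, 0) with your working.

flip (70299/90285) -> (90285/70299): both odd, 70299 mod 4 = 3, 90285 mod 4 = 1, so the flip contributes +1; sign now +1
(90285/70299): 90285 mod 70299 = 19986, so (90285/70299) = (19986/70299)
factor out 2^1: 19986 = 2^1·9993; with 70299 mod 8 = 3, (2/70299) = -1; sign now -1; continue with (9993/70299)
flip (9993/70299) -> (70299/9993): both odd, 9993 mod 4 = 1, 70299 mod 4 = 3, so the flip contributes +1; sign now -1
(70299/9993): 70299 mod 9993 = 348, so (70299/9993) = (348/9993)
factor out 2^2: 348 = 2^2·87; with 9993 mod 8 = 1, (2/9993) = +1; sign now -1; continue with (87/9993)
flip (87/9993) -> (9993/87): both odd, 87 mod 4 = 3, 9993 mod 4 = 1, so the flip contributes +1; sign now -1
(9993/87): 9993 mod 87 = 75, so (9993/87) = (75/87)
flip (75/87) -> (87/75): both odd, 75 mod 4 = 3, 87 mod 4 = 3, so the flip contributes -1; sign now +1
(87/75): 87 mod 75 = 12, so (87/75) = (12/75)
factor out 2^2: 12 = 2^2·3; with 75 mod 8 = 3, (2/75) = -1; sign now +1; continue with (3/75)
flip (3/75) -> (75/3): both odd, 3 mod 4 = 3, 75 mod 4 = 3, so the flip contributes -1; sign now -1
(75/3): 75 mod 3 = 0, so (75/3) = (0/3)
reached (0/3); gcd(a, n) > 1, so (0/3) = 0 and the symbol is 0

0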